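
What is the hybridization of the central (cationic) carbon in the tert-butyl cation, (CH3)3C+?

sp2

Three σ bonds and an empty p orbital; no lone pair → steric number 3 → sp2 and planar.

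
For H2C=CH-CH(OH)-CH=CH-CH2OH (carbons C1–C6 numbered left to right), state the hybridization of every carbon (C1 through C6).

C1 has 3 σ bonds, plus one π bond: steric number 3 → sp2.
C2 (3 σ bonds, plus one π bond) has steric number 3: sp2.
C3: 4 σ bonds — 4 electron domains, sp3.
C4: 3 σ bonds, plus one π bond; 3 regions of electron density → sp2.
C5: 3 σ bonds, plus one π bond; 3 regions of electron density → sp2.
C6 (4 σ bonds) has steric number 4: sp3.

C1 sp2, C2 sp2, C3 sp3, C4 sp2, C5 sp2, C6 sp3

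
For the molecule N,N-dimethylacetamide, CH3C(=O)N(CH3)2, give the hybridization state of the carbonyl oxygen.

sp^2

The carbonyl oxygen: 1 σ bond and 2 lone pairs, plus one π bond — 3 electron domains, sp2.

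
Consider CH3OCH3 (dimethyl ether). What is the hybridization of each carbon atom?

sp3

Each carbon atom has 4 σ bonds: steric number 4 → sp3.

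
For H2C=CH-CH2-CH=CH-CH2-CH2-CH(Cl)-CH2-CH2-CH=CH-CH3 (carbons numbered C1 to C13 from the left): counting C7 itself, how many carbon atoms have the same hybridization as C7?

7

C7 is sp3 (only σ bonds).
C1: sp2
C2: sp2
C3: sp3 ✓
C4: sp2
C5: sp2
C6: sp3 ✓
C7: sp3 ✓
C8: sp3 ✓
C9: sp3 ✓
C10: sp3 ✓
C11: sp2
C12: sp2
C13: sp3 ✓
7 carbons are sp3.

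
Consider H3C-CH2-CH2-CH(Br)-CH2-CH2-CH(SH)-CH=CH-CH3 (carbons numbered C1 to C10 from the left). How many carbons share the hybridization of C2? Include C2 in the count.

8

C2 is sp3 (only σ bonds).
C1: sp3 ✓
C2: sp3 ✓
C3: sp3 ✓
C4: sp3 ✓
C5: sp3 ✓
C6: sp3 ✓
C7: sp3 ✓
C8: sp2
C9: sp2
C10: sp3 ✓
8 carbons are sp3.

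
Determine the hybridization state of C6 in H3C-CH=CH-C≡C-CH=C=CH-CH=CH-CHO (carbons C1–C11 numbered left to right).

sp²

C6 — 3 σ bonds, plus one π bond. Steric number 3, so sp2.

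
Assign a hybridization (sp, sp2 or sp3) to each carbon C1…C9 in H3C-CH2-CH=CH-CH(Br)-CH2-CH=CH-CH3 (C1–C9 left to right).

C1 — 4 σ bonds. Steric number 4, so sp3.
C2 (4 σ bonds) has steric number 4: sp3.
C3 is sp2: 3 σ bonds, plus one π bond, 3 electron-density regions.
C4 is sp2: 3 σ bonds, plus one π bond, 3 electron-density regions.
C5 (4 σ bonds) has steric number 4: sp3.
C6 has 4 σ bonds: steric number 4 → sp3.
C7: 3 σ bonds, plus one π bond — 3 electron domains, sp2.
C8 has 3 σ bonds, plus one π bond: steric number 3 → sp2.
C9 has 4 σ bonds: steric number 4 → sp3.

C1 sp3, C2 sp3, C3 sp2, C4 sp2, C5 sp3, C6 sp3, C7 sp2, C8 sp2, C9 sp3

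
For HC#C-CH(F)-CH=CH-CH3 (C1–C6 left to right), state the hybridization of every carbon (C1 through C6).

C1 sp, C2 sp, C3 sp3, C4 sp2, C5 sp2, C6 sp3

C1 carries 2 σ bonds, plus two π bonds, giving a steric number of 2, so it is sp.
C2 has 2 σ bonds, plus two π bonds: steric number 2 → sp.
C3 — 4 σ bonds. Steric number 4, so sp3.
C4 (3 σ bonds, plus one π bond) has steric number 3: sp2.
C5 is sp2: 3 σ bonds, plus one π bond, 3 electron-density regions.
C6 is sp3: 4 σ bonds, 4 electron-density regions.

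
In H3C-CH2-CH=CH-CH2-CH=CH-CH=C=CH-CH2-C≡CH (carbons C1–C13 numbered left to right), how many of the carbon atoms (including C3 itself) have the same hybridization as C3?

C3 is sp2 (one π bond).
C1: sp3
C2: sp3
C3: sp2 ✓
C4: sp2 ✓
C5: sp3
C6: sp2 ✓
C7: sp2 ✓
C8: sp2 ✓
C9: sp
C10: sp2 ✓
C11: sp3
C12: sp
C13: sp
6 carbons are sp2.

6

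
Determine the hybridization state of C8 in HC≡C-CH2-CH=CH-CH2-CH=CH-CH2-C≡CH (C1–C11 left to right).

C8 (3 σ bonds, plus one π bond) has steric number 3: sp2.

sp^2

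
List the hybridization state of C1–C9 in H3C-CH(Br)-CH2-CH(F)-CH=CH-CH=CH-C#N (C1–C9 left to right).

C1 sp3, C2 sp3, C3 sp3, C4 sp3, C5 sp2, C6 sp2, C7 sp2, C8 sp2, C9 sp

C1 has 4 σ bonds: steric number 4 → sp3.
C2 (4 σ bonds) has steric number 4: sp3.
C3 — 4 σ bonds. Steric number 4, so sp3.
C4 has 4 σ bonds: steric number 4 → sp3.
C5 carries 3 σ bonds, plus one π bond, giving a steric number of 3, so it is sp2.
C6 has 3 σ bonds, plus one π bond: steric number 3 → sp2.
C7 (3 σ bonds, plus one π bond) has steric number 3: sp2.
C8 (3 σ bonds, plus one π bond) has steric number 3: sp2.
C9 has 2 σ bonds, plus two π bonds: steric number 2 → sp.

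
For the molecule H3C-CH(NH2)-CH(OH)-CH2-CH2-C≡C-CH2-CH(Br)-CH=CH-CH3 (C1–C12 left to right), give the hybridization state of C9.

C9 carries 4 σ bonds, giving a steric number of 4, so it is sp3.

sp³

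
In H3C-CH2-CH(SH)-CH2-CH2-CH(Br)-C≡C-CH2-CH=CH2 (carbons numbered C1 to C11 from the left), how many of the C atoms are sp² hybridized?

C1: sp3
C2: sp3
C3: sp3
C4: sp3
C5: sp3
C6: sp3
C7: sp
C8: sp
C9: sp3
C10: sp2 ✓
C11: sp2 ✓
C10, C11 → 2 sp2 carbons.

2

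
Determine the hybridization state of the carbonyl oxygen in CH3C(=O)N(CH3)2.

The carbonyl oxygen (1 σ bond and 2 lone pairs, plus one π bond) has steric number 3: sp2.

sp^2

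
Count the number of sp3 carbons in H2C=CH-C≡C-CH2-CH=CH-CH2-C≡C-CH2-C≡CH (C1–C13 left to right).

3

C1: sp2
C2: sp2
C3: sp
C4: sp
C5: sp3 ✓
C6: sp2
C7: sp2
C8: sp3 ✓
C9: sp
C10: sp
C11: sp3 ✓
C12: sp
C13: sp
C5, C8, C11 → 3 sp3 carbons.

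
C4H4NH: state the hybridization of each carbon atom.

Each carbon atom: 3 σ bonds, plus one π bond — 3 electron domains, sp2.

sp^2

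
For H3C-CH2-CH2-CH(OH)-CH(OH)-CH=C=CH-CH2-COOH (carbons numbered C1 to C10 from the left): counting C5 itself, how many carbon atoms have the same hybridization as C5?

C5 is sp3 (only σ bonds).
C1: sp3 ✓
C2: sp3 ✓
C3: sp3 ✓
C4: sp3 ✓
C5: sp3 ✓
C6: sp2
C7: sp
C8: sp2
C9: sp3 ✓
C10: sp2
6 carbons are sp3.

6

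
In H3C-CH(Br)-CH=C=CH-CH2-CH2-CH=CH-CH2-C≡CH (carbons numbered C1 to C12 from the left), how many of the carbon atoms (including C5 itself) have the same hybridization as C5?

4

C5 is sp2 (one π bond).
C1: sp3
C2: sp3
C3: sp2 ✓
C4: sp
C5: sp2 ✓
C6: sp3
C7: sp3
C8: sp2 ✓
C9: sp2 ✓
C10: sp3
C11: sp
C12: sp
4 carbons are sp2.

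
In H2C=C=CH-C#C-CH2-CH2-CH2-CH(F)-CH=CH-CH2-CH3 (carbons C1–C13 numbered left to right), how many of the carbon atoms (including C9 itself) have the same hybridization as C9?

6

C9 is sp3 (only σ bonds).
C1: sp2
C2: sp
C3: sp2
C4: sp
C5: sp
C6: sp3 ✓
C7: sp3 ✓
C8: sp3 ✓
C9: sp3 ✓
C10: sp2
C11: sp2
C12: sp3 ✓
C13: sp3 ✓
6 carbons are sp3.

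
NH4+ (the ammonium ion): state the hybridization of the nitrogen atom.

Four σ bonds, no lone pair → sp3, tetrahedral.

sp^3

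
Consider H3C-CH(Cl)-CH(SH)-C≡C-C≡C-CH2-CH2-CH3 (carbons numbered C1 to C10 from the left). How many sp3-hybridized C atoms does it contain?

C1: sp3 ✓
C2: sp3 ✓
C3: sp3 ✓
C4: sp
C5: sp
C6: sp
C7: sp
C8: sp3 ✓
C9: sp3 ✓
C10: sp3 ✓
C1, C2, C3, C8, C9, C10 → 6 sp3 carbons.

6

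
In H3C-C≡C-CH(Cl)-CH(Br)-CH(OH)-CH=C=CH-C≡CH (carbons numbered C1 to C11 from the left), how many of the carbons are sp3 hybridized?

C1: sp3 ✓
C2: sp
C3: sp
C4: sp3 ✓
C5: sp3 ✓
C6: sp3 ✓
C7: sp2
C8: sp
C9: sp2
C10: sp
C11: sp
C1, C4, C5, C6 → 4 sp3 carbons.

4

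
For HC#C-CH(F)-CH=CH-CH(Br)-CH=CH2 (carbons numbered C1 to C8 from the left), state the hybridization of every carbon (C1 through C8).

C1 sp, C2 sp, C3 sp3, C4 sp2, C5 sp2, C6 sp3, C7 sp2, C8 sp2

C1 is sp: 2 σ bonds, plus two π bonds, 2 electron-density regions.
C2: 2 σ bonds, plus two π bonds; 2 regions of electron density → sp.
C3 carries 4 σ bonds, giving a steric number of 4, so it is sp3.
C4: 3 σ bonds, plus one π bond; 3 regions of electron density → sp2.
C5 has 3 σ bonds, plus one π bond: steric number 3 → sp2.
C6 — 4 σ bonds. Steric number 4, so sp3.
C7 — 3 σ bonds, plus one π bond. Steric number 3, so sp2.
C8 (3 σ bonds, plus one π bond) has steric number 3: sp2.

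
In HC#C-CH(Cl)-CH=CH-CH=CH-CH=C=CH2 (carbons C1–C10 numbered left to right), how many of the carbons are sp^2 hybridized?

C1: sp
C2: sp
C3: sp3
C4: sp2 ✓
C5: sp2 ✓
C6: sp2 ✓
C7: sp2 ✓
C8: sp2 ✓
C9: sp
C10: sp2 ✓
C4, C5, C6, C7, C8, C10 → 6 sp2 carbons.

6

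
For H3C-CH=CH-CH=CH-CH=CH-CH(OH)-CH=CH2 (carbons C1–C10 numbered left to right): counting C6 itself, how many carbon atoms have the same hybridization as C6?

8

C6 is sp2 (one π bond).
C1: sp3
C2: sp2 ✓
C3: sp2 ✓
C4: sp2 ✓
C5: sp2 ✓
C6: sp2 ✓
C7: sp2 ✓
C8: sp3
C9: sp2 ✓
C10: sp2 ✓
8 carbons are sp2.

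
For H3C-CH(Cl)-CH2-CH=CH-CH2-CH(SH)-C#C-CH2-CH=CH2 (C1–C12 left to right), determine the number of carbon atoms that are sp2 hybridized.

C1: sp3
C2: sp3
C3: sp3
C4: sp2 ✓
C5: sp2 ✓
C6: sp3
C7: sp3
C8: sp
C9: sp
C10: sp3
C11: sp2 ✓
C12: sp2 ✓
C4, C5, C11, C12 → 4 sp2 carbons.

4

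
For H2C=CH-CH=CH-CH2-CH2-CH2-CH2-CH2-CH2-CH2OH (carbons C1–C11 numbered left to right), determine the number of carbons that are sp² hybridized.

4

C1: sp2 ✓
C2: sp2 ✓
C3: sp2 ✓
C4: sp2 ✓
C5: sp3
C6: sp3
C7: sp3
C8: sp3
C9: sp3
C10: sp3
C11: sp3
C1, C2, C3, C4 → 4 sp2 carbons.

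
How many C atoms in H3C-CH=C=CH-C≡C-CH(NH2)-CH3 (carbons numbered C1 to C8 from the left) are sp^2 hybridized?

2

C1: sp3
C2: sp2 ✓
C3: sp
C4: sp2 ✓
C5: sp
C6: sp
C7: sp3
C8: sp3
C2, C4 → 2 sp2 carbons.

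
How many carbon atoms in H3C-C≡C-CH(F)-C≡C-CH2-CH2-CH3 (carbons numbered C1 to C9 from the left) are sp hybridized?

C1: sp3
C2: sp ✓
C3: sp ✓
C4: sp3
C5: sp ✓
C6: sp ✓
C7: sp3
C8: sp3
C9: sp3
C2, C3, C5, C6 → 4 sp carbons.

4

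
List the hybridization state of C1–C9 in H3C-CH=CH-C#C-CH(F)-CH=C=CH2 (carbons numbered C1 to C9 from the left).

C1 sp3, C2 sp2, C3 sp2, C4 sp, C5 sp, C6 sp3, C7 sp2, C8 sp, C9 sp2

C1 is sp3: 4 σ bonds, 4 electron-density regions.
C2 (3 σ bonds, plus one π bond) has steric number 3: sp2.
C3 (3 σ bonds, plus one π bond) has steric number 3: sp2.
C4 carries 2 σ bonds, plus two π bonds, giving a steric number of 2, so it is sp.
C5 is sp: 2 σ bonds, plus two π bonds, 2 electron-density regions.
C6 carries 4 σ bonds, giving a steric number of 4, so it is sp3.
C7: 3 σ bonds, plus one π bond; 3 regions of electron density → sp2.
C8 is sp: 2 σ bonds, plus two π bonds, 2 electron-density regions.
C9 — 3 σ bonds, plus one π bond. Steric number 3, so sp2.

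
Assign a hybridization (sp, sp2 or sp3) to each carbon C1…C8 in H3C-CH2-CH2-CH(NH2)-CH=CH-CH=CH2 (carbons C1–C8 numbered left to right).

C1: 4 σ bonds — 4 electron domains, sp3.
C2 — 4 σ bonds. Steric number 4, so sp3.
C3 is sp3: 4 σ bonds, 4 electron-density regions.
C4 (4 σ bonds) has steric number 4: sp3.
C5 carries 3 σ bonds, plus one π bond, giving a steric number of 3, so it is sp2.
C6 carries 3 σ bonds, plus one π bond, giving a steric number of 3, so it is sp2.
C7 — 3 σ bonds, plus one π bond. Steric number 3, so sp2.
C8 — 3 σ bonds, plus one π bond. Steric number 3, so sp2.

C1 sp3, C2 sp3, C3 sp3, C4 sp3, C5 sp2, C6 sp2, C7 sp2, C8 sp2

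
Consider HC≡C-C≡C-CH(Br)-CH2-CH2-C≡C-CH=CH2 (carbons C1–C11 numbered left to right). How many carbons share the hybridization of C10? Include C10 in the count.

2

C10 is sp2 (one π bond).
C1: sp
C2: sp
C3: sp
C4: sp
C5: sp3
C6: sp3
C7: sp3
C8: sp
C9: sp
C10: sp2 ✓
C11: sp2 ✓
2 carbons are sp2.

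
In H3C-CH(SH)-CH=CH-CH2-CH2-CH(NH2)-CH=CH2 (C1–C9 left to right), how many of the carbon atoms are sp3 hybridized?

5

C1: sp3 ✓
C2: sp3 ✓
C3: sp2
C4: sp2
C5: sp3 ✓
C6: sp3 ✓
C7: sp3 ✓
C8: sp2
C9: sp2
C1, C2, C5, C6, C7 → 5 sp3 carbons.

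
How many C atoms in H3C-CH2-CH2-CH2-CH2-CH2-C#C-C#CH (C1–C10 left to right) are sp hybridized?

C1: sp3
C2: sp3
C3: sp3
C4: sp3
C5: sp3
C6: sp3
C7: sp ✓
C8: sp ✓
C9: sp ✓
C10: sp ✓
C7, C8, C9, C10 → 4 sp carbons.

4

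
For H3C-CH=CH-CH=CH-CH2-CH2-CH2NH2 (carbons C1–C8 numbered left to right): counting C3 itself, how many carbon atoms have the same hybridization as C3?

4

C3 is sp2 (one π bond).
C1: sp3
C2: sp2 ✓
C3: sp2 ✓
C4: sp2 ✓
C5: sp2 ✓
C6: sp3
C7: sp3
C8: sp3
4 carbons are sp2.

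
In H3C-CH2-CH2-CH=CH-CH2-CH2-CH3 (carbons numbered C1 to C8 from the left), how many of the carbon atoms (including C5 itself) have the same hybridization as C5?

C5 is sp2 (one π bond).
C1: sp3
C2: sp3
C3: sp3
C4: sp2 ✓
C5: sp2 ✓
C6: sp3
C7: sp3
C8: sp3
2 carbons are sp2.

2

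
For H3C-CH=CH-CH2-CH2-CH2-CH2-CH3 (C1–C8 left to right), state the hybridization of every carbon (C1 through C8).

C1 — 4 σ bonds. Steric number 4, so sp3.
C2: 3 σ bonds, plus one π bond — 3 electron domains, sp2.
C3: 3 σ bonds, plus one π bond; 3 regions of electron density → sp2.
C4: 4 σ bonds; 4 regions of electron density → sp3.
C5 — 4 σ bonds. Steric number 4, so sp3.
C6 (4 σ bonds) has steric number 4: sp3.
C7 is sp3: 4 σ bonds, 4 electron-density regions.
C8 — 4 σ bonds. Steric number 4, so sp3.

C1 sp3, C2 sp2, C3 sp2, C4 sp3, C5 sp3, C6 sp3, C7 sp3, C8 sp3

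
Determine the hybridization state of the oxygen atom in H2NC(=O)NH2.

sp2

The oxygen atom has 1 σ bond and 2 lone pairs, plus one π bond: steric number 3 → sp2.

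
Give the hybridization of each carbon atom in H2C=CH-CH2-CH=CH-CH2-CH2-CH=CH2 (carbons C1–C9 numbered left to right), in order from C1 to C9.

C1 sp2, C2 sp2, C3 sp3, C4 sp2, C5 sp2, C6 sp3, C7 sp3, C8 sp2, C9 sp2

C1 (3 σ bonds, plus one π bond) has steric number 3: sp2.
C2: 3 σ bonds, plus one π bond — 3 electron domains, sp2.
C3 carries 4 σ bonds, giving a steric number of 4, so it is sp3.
C4 carries 3 σ bonds, plus one π bond, giving a steric number of 3, so it is sp2.
C5: 3 σ bonds, plus one π bond; 3 regions of electron density → sp2.
C6: 4 σ bonds — 4 electron domains, sp3.
C7 has 4 σ bonds: steric number 4 → sp3.
C8 — 3 σ bonds, plus one π bond. Steric number 3, so sp2.
C9 has 3 σ bonds, plus one π bond: steric number 3 → sp2.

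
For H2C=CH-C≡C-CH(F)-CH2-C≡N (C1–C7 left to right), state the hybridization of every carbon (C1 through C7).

C1 sp2, C2 sp2, C3 sp, C4 sp, C5 sp3, C6 sp3, C7 sp

C1: 3 σ bonds, plus one π bond; 3 regions of electron density → sp2.
C2 (3 σ bonds, plus one π bond) has steric number 3: sp2.
C3 is sp: 2 σ bonds, plus two π bonds, 2 electron-density regions.
C4 (2 σ bonds, plus two π bonds) has steric number 2: sp.
C5 has 4 σ bonds: steric number 4 → sp3.
C6: 4 σ bonds — 4 electron domains, sp3.
C7: 2 σ bonds, plus two π bonds — 2 electron domains, sp.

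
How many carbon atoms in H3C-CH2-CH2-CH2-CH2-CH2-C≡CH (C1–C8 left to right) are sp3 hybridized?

6

C1: sp3 ✓
C2: sp3 ✓
C3: sp3 ✓
C4: sp3 ✓
C5: sp3 ✓
C6: sp3 ✓
C7: sp
C8: sp
C1, C2, C3, C4, C5, C6 → 6 sp3 carbons.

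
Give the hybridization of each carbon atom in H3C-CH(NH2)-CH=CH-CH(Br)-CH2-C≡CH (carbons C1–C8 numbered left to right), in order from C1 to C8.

C1 sp3, C2 sp3, C3 sp2, C4 sp2, C5 sp3, C6 sp3, C7 sp, C8 sp

C1 — 4 σ bonds. Steric number 4, so sp3.
C2 — 4 σ bonds. Steric number 4, so sp3.
C3 — 3 σ bonds, plus one π bond. Steric number 3, so sp2.
C4 (3 σ bonds, plus one π bond) has steric number 3: sp2.
C5 is sp3: 4 σ bonds, 4 electron-density regions.
C6 — 4 σ bonds. Steric number 4, so sp3.
C7: 2 σ bonds, plus two π bonds — 2 electron domains, sp.
C8 carries 2 σ bonds, plus two π bonds, giving a steric number of 2, so it is sp.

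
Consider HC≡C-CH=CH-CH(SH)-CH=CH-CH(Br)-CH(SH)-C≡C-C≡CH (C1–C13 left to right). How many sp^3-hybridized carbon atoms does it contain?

C1: sp
C2: sp
C3: sp2
C4: sp2
C5: sp3 ✓
C6: sp2
C7: sp2
C8: sp3 ✓
C9: sp3 ✓
C10: sp
C11: sp
C12: sp
C13: sp
C5, C8, C9 → 3 sp3 carbons.

3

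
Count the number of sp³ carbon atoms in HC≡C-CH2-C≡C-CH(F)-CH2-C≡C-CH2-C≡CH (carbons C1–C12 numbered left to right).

C1: sp
C2: sp
C3: sp3 ✓
C4: sp
C5: sp
C6: sp3 ✓
C7: sp3 ✓
C8: sp
C9: sp
C10: sp3 ✓
C11: sp
C12: sp
C3, C6, C7, C10 → 4 sp3 carbons.

4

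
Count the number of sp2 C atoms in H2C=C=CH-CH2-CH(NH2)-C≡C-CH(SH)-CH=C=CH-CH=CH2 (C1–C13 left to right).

6

C1: sp2 ✓
C2: sp
C3: sp2 ✓
C4: sp3
C5: sp3
C6: sp
C7: sp
C8: sp3
C9: sp2 ✓
C10: sp
C11: sp2 ✓
C12: sp2 ✓
C13: sp2 ✓
C1, C3, C9, C11, C12, C13 → 6 sp2 carbons.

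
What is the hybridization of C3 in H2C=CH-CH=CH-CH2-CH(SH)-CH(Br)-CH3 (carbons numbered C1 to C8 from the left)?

sp²

C3 has 3 σ bonds, plus one π bond: steric number 3 → sp2.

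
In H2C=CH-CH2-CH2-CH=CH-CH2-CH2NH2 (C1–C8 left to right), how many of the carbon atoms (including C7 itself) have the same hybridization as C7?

C7 is sp3 (only σ bonds).
C1: sp2
C2: sp2
C3: sp3 ✓
C4: sp3 ✓
C5: sp2
C6: sp2
C7: sp3 ✓
C8: sp3 ✓
4 carbons are sp3.

4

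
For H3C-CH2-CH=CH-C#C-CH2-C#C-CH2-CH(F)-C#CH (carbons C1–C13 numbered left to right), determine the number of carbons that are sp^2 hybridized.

2

C1: sp3
C2: sp3
C3: sp2 ✓
C4: sp2 ✓
C5: sp
C6: sp
C7: sp3
C8: sp
C9: sp
C10: sp3
C11: sp3
C12: sp
C13: sp
C3, C4 → 2 sp2 carbons.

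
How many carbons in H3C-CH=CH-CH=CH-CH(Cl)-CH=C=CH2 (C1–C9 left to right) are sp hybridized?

1

C1: sp3
C2: sp2
C3: sp2
C4: sp2
C5: sp2
C6: sp3
C7: sp2
C8: sp ✓
C9: sp2
C8 → 1 sp carbon.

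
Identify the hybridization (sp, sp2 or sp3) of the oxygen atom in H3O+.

Three σ bonds + one lone pair = steric number 4 → sp3.

sp^3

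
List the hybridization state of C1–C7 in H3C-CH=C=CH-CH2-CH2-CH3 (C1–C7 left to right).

C1: 4 σ bonds — 4 electron domains, sp3.
C2 (3 σ bonds, plus one π bond) has steric number 3: sp2.
C3: 2 σ bonds, plus two π bonds — 2 electron domains, sp.
C4 (3 σ bonds, plus one π bond) has steric number 3: sp2.
C5 is sp3: 4 σ bonds, 4 electron-density regions.
C6 (4 σ bonds) has steric number 4: sp3.
C7: 4 σ bonds; 4 regions of electron density → sp3.

C1 sp3, C2 sp2, C3 sp, C4 sp2, C5 sp3, C6 sp3, C7 sp3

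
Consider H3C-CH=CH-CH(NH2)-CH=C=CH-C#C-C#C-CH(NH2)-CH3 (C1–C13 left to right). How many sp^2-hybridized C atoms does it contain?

4

C1: sp3
C2: sp2 ✓
C3: sp2 ✓
C4: sp3
C5: sp2 ✓
C6: sp
C7: sp2 ✓
C8: sp
C9: sp
C10: sp
C11: sp
C12: sp3
C13: sp3
C2, C3, C5, C7 → 4 sp2 carbons.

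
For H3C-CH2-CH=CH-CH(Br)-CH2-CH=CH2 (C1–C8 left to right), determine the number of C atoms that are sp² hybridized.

4

C1: sp3
C2: sp3
C3: sp2 ✓
C4: sp2 ✓
C5: sp3
C6: sp3
C7: sp2 ✓
C8: sp2 ✓
C3, C4, C7, C8 → 4 sp2 carbons.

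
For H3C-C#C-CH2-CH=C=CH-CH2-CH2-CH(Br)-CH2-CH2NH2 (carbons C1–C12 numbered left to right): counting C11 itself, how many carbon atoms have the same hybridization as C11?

C11 is sp3 (only σ bonds).
C1: sp3 ✓
C2: sp
C3: sp
C4: sp3 ✓
C5: sp2
C6: sp
C7: sp2
C8: sp3 ✓
C9: sp3 ✓
C10: sp3 ✓
C11: sp3 ✓
C12: sp3 ✓
7 carbons are sp3.

7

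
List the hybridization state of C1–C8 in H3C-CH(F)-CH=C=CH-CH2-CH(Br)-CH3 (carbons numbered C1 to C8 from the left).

C1 sp3, C2 sp3, C3 sp2, C4 sp, C5 sp2, C6 sp3, C7 sp3, C8 sp3

C1: 4 σ bonds; 4 regions of electron density → sp3.
C2: 4 σ bonds — 4 electron domains, sp3.
C3 has 3 σ bonds, plus one π bond: steric number 3 → sp2.
C4: 2 σ bonds, plus two π bonds; 2 regions of electron density → sp.
C5 — 3 σ bonds, plus one π bond. Steric number 3, so sp2.
C6 — 4 σ bonds. Steric number 4, so sp3.
C7: 4 σ bonds; 4 regions of electron density → sp3.
C8 is sp3: 4 σ bonds, 4 electron-density regions.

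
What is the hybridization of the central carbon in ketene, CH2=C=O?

The central carbon — 2 σ bonds, plus two π bonds. Steric number 2, so sp.

sp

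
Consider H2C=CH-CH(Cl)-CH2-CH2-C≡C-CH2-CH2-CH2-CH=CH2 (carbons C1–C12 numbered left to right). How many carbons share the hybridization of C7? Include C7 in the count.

C7 is sp (two π bonds).
C1: sp2
C2: sp2
C3: sp3
C4: sp3
C5: sp3
C6: sp ✓
C7: sp ✓
C8: sp3
C9: sp3
C10: sp3
C11: sp2
C12: sp2
2 carbons are sp.

2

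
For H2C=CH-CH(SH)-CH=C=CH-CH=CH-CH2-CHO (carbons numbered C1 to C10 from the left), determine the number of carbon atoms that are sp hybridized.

1

C1: sp2
C2: sp2
C3: sp3
C4: sp2
C5: sp ✓
C6: sp2
C7: sp2
C8: sp2
C9: sp3
C10: sp2
C5 → 1 sp carbon.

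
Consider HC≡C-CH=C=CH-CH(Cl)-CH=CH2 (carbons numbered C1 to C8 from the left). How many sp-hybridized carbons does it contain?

C1: sp ✓
C2: sp ✓
C3: sp2
C4: sp ✓
C5: sp2
C6: sp3
C7: sp2
C8: sp2
C1, C2, C4 → 3 sp carbons.

3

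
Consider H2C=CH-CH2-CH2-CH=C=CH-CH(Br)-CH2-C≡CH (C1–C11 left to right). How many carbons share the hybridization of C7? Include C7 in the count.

4

C7 is sp2 (one π bond).
C1: sp2 ✓
C2: sp2 ✓
C3: sp3
C4: sp3
C5: sp2 ✓
C6: sp
C7: sp2 ✓
C8: sp3
C9: sp3
C10: sp
C11: sp
4 carbons are sp2.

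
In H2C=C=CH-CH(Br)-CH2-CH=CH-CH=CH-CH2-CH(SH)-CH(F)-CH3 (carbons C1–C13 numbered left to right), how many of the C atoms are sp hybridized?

1

C1: sp2
C2: sp ✓
C3: sp2
C4: sp3
C5: sp3
C6: sp2
C7: sp2
C8: sp2
C9: sp2
C10: sp3
C11: sp3
C12: sp3
C13: sp3
C2 → 1 sp carbon.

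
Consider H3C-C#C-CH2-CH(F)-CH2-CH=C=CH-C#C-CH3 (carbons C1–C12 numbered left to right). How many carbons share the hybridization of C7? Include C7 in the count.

C7 is sp2 (one π bond).
C1: sp3
C2: sp
C3: sp
C4: sp3
C5: sp3
C6: sp3
C7: sp2 ✓
C8: sp
C9: sp2 ✓
C10: sp
C11: sp
C12: sp3
2 carbons are sp2.

2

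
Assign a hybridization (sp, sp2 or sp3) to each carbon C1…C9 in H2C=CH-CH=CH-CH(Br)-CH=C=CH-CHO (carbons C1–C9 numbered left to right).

C1: 3 σ bonds, plus one π bond — 3 electron domains, sp2.
C2 (3 σ bonds, plus one π bond) has steric number 3: sp2.
C3 has 3 σ bonds, plus one π bond: steric number 3 → sp2.
C4: 3 σ bonds, plus one π bond — 3 electron domains, sp2.
C5: 4 σ bonds — 4 electron domains, sp3.
C6 has 3 σ bonds, plus one π bond: steric number 3 → sp2.
C7: 2 σ bonds, plus two π bonds; 2 regions of electron density → sp.
C8 carries 3 σ bonds, plus one π bond, giving a steric number of 3, so it is sp2.
C9 is sp2: 3 σ bonds, plus one π bond, 3 electron-density regions.

C1 sp2, C2 sp2, C3 sp2, C4 sp2, C5 sp3, C6 sp2, C7 sp, C8 sp2, C9 sp2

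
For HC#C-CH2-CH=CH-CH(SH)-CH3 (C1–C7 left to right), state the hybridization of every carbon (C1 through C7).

C1 sp, C2 sp, C3 sp3, C4 sp2, C5 sp2, C6 sp3, C7 sp3

C1: 2 σ bonds, plus two π bonds; 2 regions of electron density → sp.
C2: 2 σ bonds, plus two π bonds — 2 electron domains, sp.
C3 carries 4 σ bonds, giving a steric number of 4, so it is sp3.
C4 is sp2: 3 σ bonds, plus one π bond, 3 electron-density regions.
C5 carries 3 σ bonds, plus one π bond, giving a steric number of 3, so it is sp2.
C6 has 4 σ bonds: steric number 4 → sp3.
C7: 4 σ bonds — 4 electron domains, sp3.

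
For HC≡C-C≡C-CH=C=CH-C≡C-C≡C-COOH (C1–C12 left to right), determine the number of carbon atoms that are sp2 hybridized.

3

C1: sp
C2: sp
C3: sp
C4: sp
C5: sp2 ✓
C6: sp
C7: sp2 ✓
C8: sp
C9: sp
C10: sp
C11: sp
C12: sp2 ✓
C5, C7, C12 → 3 sp2 carbons.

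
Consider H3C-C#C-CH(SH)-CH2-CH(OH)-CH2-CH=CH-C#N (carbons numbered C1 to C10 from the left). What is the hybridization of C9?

sp²

C9: 3 σ bonds, plus one π bond — 3 electron domains, sp2.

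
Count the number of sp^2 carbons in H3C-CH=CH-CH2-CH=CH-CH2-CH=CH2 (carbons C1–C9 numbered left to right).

C1: sp3
C2: sp2 ✓
C3: sp2 ✓
C4: sp3
C5: sp2 ✓
C6: sp2 ✓
C7: sp3
C8: sp2 ✓
C9: sp2 ✓
C2, C3, C5, C6, C8, C9 → 6 sp2 carbons.

6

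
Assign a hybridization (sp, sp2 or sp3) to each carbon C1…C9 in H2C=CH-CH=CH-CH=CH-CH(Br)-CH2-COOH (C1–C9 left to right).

C1 sp2, C2 sp2, C3 sp2, C4 sp2, C5 sp2, C6 sp2, C7 sp3, C8 sp3, C9 sp2

C1 has 3 σ bonds, plus one π bond: steric number 3 → sp2.
C2 — 3 σ bonds, plus one π bond. Steric number 3, so sp2.
C3 carries 3 σ bonds, plus one π bond, giving a steric number of 3, so it is sp2.
C4 carries 3 σ bonds, plus one π bond, giving a steric number of 3, so it is sp2.
C5: 3 σ bonds, plus one π bond; 3 regions of electron density → sp2.
C6 is sp2: 3 σ bonds, plus one π bond, 3 electron-density regions.
C7: 4 σ bonds; 4 regions of electron density → sp3.
C8: 4 σ bonds; 4 regions of electron density → sp3.
C9 carries 3 σ bonds, plus one π bond, giving a steric number of 3, so it is sp2.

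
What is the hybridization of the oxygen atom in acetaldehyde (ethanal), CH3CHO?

sp^2

The oxygen atom has 1 σ bond and 2 lone pairs, plus one π bond: steric number 3 → sp2.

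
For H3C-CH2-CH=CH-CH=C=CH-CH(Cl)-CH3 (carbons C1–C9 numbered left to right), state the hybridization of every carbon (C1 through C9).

C1 carries 4 σ bonds, giving a steric number of 4, so it is sp3.
C2: 4 σ bonds — 4 electron domains, sp3.
C3 carries 3 σ bonds, plus one π bond, giving a steric number of 3, so it is sp2.
C4 (3 σ bonds, plus one π bond) has steric number 3: sp2.
C5: 3 σ bonds, plus one π bond; 3 regions of electron density → sp2.
C6: 2 σ bonds, plus two π bonds — 2 electron domains, sp.
C7 (3 σ bonds, plus one π bond) has steric number 3: sp2.
C8 is sp3: 4 σ bonds, 4 electron-density regions.
C9: 4 σ bonds; 4 regions of electron density → sp3.

C1 sp3, C2 sp3, C3 sp2, C4 sp2, C5 sp2, C6 sp, C7 sp2, C8 sp3, C9 sp3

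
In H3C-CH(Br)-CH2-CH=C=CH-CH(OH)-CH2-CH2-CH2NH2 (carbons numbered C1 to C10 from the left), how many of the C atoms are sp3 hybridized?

7

C1: sp3 ✓
C2: sp3 ✓
C3: sp3 ✓
C4: sp2
C5: sp
C6: sp2
C7: sp3 ✓
C8: sp3 ✓
C9: sp3 ✓
C10: sp3 ✓
C1, C2, C3, C7, C8, C9, C10 → 7 sp3 carbons.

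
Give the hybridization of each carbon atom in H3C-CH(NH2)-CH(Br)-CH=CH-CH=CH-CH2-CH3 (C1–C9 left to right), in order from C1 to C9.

C1 has 4 σ bonds: steric number 4 → sp3.
C2 is sp3: 4 σ bonds, 4 electron-density regions.
C3 (4 σ bonds) has steric number 4: sp3.
C4 is sp2: 3 σ bonds, plus one π bond, 3 electron-density regions.
C5 carries 3 σ bonds, plus one π bond, giving a steric number of 3, so it is sp2.
C6 carries 3 σ bonds, plus one π bond, giving a steric number of 3, so it is sp2.
C7 has 3 σ bonds, plus one π bond: steric number 3 → sp2.
C8: 4 σ bonds — 4 electron domains, sp3.
C9 carries 4 σ bonds, giving a steric number of 4, so it is sp3.

C1 sp3, C2 sp3, C3 sp3, C4 sp2, C5 sp2, C6 sp2, C7 sp2, C8 sp3, C9 sp3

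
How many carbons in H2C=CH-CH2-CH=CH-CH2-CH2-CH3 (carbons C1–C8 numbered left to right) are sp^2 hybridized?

C1: sp2 ✓
C2: sp2 ✓
C3: sp3
C4: sp2 ✓
C5: sp2 ✓
C6: sp3
C7: sp3
C8: sp3
C1, C2, C4, C5 → 4 sp2 carbons.

4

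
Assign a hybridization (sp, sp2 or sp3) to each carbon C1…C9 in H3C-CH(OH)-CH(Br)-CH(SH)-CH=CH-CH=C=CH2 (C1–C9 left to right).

C1 sp3, C2 sp3, C3 sp3, C4 sp3, C5 sp2, C6 sp2, C7 sp2, C8 sp, C9 sp2

C1 has 4 σ bonds: steric number 4 → sp3.
C2: 4 σ bonds; 4 regions of electron density → sp3.
C3 — 4 σ bonds. Steric number 4, so sp3.
C4 is sp3: 4 σ bonds, 4 electron-density regions.
C5 is sp2: 3 σ bonds, plus one π bond, 3 electron-density regions.
C6: 3 σ bonds, plus one π bond; 3 regions of electron density → sp2.
C7 — 3 σ bonds, plus one π bond. Steric number 3, so sp2.
C8 (2 σ bonds, plus two π bonds) has steric number 2: sp.
C9: 3 σ bonds, plus one π bond — 3 electron domains, sp2.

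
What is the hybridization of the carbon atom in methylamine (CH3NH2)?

The carbon atom (4 σ bonds) has steric number 4: sp3.

sp^3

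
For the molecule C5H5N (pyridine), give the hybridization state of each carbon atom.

sp^2

Each carbon atom is sp2: 3 σ bonds, plus one π bond, 3 electron-density regions.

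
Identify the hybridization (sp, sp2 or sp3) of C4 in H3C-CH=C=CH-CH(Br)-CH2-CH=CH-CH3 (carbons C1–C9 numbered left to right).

sp²

C4 — 3 σ bonds, plus one π bond. Steric number 3, so sp2.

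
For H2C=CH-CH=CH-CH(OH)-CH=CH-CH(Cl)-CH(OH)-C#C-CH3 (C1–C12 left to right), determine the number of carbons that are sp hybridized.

C1: sp2
C2: sp2
C3: sp2
C4: sp2
C5: sp3
C6: sp2
C7: sp2
C8: sp3
C9: sp3
C10: sp ✓
C11: sp ✓
C12: sp3
C10, C11 → 2 sp carbons.

2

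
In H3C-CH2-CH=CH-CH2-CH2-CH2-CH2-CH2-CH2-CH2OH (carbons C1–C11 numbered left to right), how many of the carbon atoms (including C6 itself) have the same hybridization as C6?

C6 is sp3 (only σ bonds).
C1: sp3 ✓
C2: sp3 ✓
C3: sp2
C4: sp2
C5: sp3 ✓
C6: sp3 ✓
C7: sp3 ✓
C8: sp3 ✓
C9: sp3 ✓
C10: sp3 ✓
C11: sp3 ✓
9 carbons are sp3.

9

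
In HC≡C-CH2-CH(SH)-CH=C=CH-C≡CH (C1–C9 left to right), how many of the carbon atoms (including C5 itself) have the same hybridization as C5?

C5 is sp2 (one π bond).
C1: sp
C2: sp
C3: sp3
C4: sp3
C5: sp2 ✓
C6: sp
C7: sp2 ✓
C8: sp
C9: sp
2 carbons are sp2.

2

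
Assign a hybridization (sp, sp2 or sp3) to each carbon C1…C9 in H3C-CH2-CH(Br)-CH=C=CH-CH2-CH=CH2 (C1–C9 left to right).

C1: 4 σ bonds; 4 regions of electron density → sp3.
C2: 4 σ bonds — 4 electron domains, sp3.
C3 carries 4 σ bonds, giving a steric number of 4, so it is sp3.
C4 has 3 σ bonds, plus one π bond: steric number 3 → sp2.
C5 — 2 σ bonds, plus two π bonds. Steric number 2, so sp.
C6 carries 3 σ bonds, plus one π bond, giving a steric number of 3, so it is sp2.
C7 — 4 σ bonds. Steric number 4, so sp3.
C8: 3 σ bonds, plus one π bond — 3 electron domains, sp2.
C9 is sp2: 3 σ bonds, plus one π bond, 3 electron-density regions.

C1 sp3, C2 sp3, C3 sp3, C4 sp2, C5 sp, C6 sp2, C7 sp3, C8 sp2, C9 sp2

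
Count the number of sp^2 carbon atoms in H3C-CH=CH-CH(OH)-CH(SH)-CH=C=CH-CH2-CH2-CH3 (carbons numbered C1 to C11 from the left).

4

C1: sp3
C2: sp2 ✓
C3: sp2 ✓
C4: sp3
C5: sp3
C6: sp2 ✓
C7: sp
C8: sp2 ✓
C9: sp3
C10: sp3
C11: sp3
C2, C3, C6, C8 → 4 sp2 carbons.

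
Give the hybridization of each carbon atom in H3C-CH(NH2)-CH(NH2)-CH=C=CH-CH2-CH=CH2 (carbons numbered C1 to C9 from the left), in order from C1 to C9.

C1 sp3, C2 sp3, C3 sp3, C4 sp2, C5 sp, C6 sp2, C7 sp3, C8 sp2, C9 sp2

C1: 4 σ bonds; 4 regions of electron density → sp3.
C2 carries 4 σ bonds, giving a steric number of 4, so it is sp3.
C3: 4 σ bonds; 4 regions of electron density → sp3.
C4 is sp2: 3 σ bonds, plus one π bond, 3 electron-density regions.
C5: 2 σ bonds, plus two π bonds; 2 regions of electron density → sp.
C6 has 3 σ bonds, plus one π bond: steric number 3 → sp2.
C7 (4 σ bonds) has steric number 4: sp3.
C8 — 3 σ bonds, plus one π bond. Steric number 3, so sp2.
C9: 3 σ bonds, plus one π bond — 3 electron domains, sp2.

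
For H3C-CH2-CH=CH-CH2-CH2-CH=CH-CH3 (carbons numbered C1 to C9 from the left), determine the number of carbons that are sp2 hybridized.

4

C1: sp3
C2: sp3
C3: sp2 ✓
C4: sp2 ✓
C5: sp3
C6: sp3
C7: sp2 ✓
C8: sp2 ✓
C9: sp3
C3, C4, C7, C8 → 4 sp2 carbons.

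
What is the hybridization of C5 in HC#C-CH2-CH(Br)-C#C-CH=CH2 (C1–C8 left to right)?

C5 (2 σ bonds, plus two π bonds) has steric number 2: sp.

sp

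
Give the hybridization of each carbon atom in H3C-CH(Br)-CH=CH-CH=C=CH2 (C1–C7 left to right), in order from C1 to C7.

C1 sp3, C2 sp3, C3 sp2, C4 sp2, C5 sp2, C6 sp, C7 sp2

C1 has 4 σ bonds: steric number 4 → sp3.
C2 has 4 σ bonds: steric number 4 → sp3.
C3 (3 σ bonds, plus one π bond) has steric number 3: sp2.
C4 (3 σ bonds, plus one π bond) has steric number 3: sp2.
C5 is sp2: 3 σ bonds, plus one π bond, 3 electron-density regions.
C6: 2 σ bonds, plus two π bonds — 2 electron domains, sp.
C7 carries 3 σ bonds, plus one π bond, giving a steric number of 3, so it is sp2.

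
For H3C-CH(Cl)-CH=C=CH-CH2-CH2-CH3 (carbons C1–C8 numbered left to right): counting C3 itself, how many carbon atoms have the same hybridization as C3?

C3 is sp2 (one π bond).
C1: sp3
C2: sp3
C3: sp2 ✓
C4: sp
C5: sp2 ✓
C6: sp3
C7: sp3
C8: sp3
2 carbons are sp2.

2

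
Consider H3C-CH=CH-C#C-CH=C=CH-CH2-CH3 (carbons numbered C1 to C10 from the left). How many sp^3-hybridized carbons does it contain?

C1: sp3 ✓
C2: sp2
C3: sp2
C4: sp
C5: sp
C6: sp2
C7: sp
C8: sp2
C9: sp3 ✓
C10: sp3 ✓
C1, C9, C10 → 3 sp3 carbons.

3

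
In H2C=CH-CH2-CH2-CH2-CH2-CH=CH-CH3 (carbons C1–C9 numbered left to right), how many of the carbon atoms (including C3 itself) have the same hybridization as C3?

C3 is sp3 (only σ bonds).
C1: sp2
C2: sp2
C3: sp3 ✓
C4: sp3 ✓
C5: sp3 ✓
C6: sp3 ✓
C7: sp2
C8: sp2
C9: sp3 ✓
5 carbons are sp3.

5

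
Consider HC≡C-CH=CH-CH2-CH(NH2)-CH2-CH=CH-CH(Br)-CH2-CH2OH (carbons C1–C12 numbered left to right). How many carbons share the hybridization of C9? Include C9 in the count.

4

C9 is sp2 (one π bond).
C1: sp
C2: sp
C3: sp2 ✓
C4: sp2 ✓
C5: sp3
C6: sp3
C7: sp3
C8: sp2 ✓
C9: sp2 ✓
C10: sp3
C11: sp3
C12: sp3
4 carbons are sp2.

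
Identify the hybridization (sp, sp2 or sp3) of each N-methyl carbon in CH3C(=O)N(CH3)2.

Each N-methyl carbon (4 σ bonds) has steric number 4: sp3.

sp^3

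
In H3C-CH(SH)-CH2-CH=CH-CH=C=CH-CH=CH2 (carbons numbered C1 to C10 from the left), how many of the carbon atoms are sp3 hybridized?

3

C1: sp3 ✓
C2: sp3 ✓
C3: sp3 ✓
C4: sp2
C5: sp2
C6: sp2
C7: sp
C8: sp2
C9: sp2
C10: sp2
C1, C2, C3 → 3 sp3 carbons.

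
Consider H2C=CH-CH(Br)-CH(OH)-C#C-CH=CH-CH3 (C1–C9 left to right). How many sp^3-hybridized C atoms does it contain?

3

C1: sp2
C2: sp2
C3: sp3 ✓
C4: sp3 ✓
C5: sp
C6: sp
C7: sp2
C8: sp2
C9: sp3 ✓
C3, C4, C9 → 3 sp3 carbons.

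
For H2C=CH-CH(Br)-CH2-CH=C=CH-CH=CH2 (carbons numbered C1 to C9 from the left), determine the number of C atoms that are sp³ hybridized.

C1: sp2
C2: sp2
C3: sp3 ✓
C4: sp3 ✓
C5: sp2
C6: sp
C7: sp2
C8: sp2
C9: sp2
C3, C4 → 2 sp3 carbons.

2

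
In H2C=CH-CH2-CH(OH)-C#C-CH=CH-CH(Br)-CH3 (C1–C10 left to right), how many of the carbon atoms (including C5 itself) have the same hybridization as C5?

2

C5 is sp (two π bonds).
C1: sp2
C2: sp2
C3: sp3
C4: sp3
C5: sp ✓
C6: sp ✓
C7: sp2
C8: sp2
C9: sp3
C10: sp3
2 carbons are sp.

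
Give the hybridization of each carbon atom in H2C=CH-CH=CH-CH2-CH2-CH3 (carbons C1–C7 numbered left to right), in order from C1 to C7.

C1 sp2, C2 sp2, C3 sp2, C4 sp2, C5 sp3, C6 sp3, C7 sp3

C1 (3 σ bonds, plus one π bond) has steric number 3: sp2.
C2 has 3 σ bonds, plus one π bond: steric number 3 → sp2.
C3: 3 σ bonds, plus one π bond; 3 regions of electron density → sp2.
C4 carries 3 σ bonds, plus one π bond, giving a steric number of 3, so it is sp2.
C5 is sp3: 4 σ bonds, 4 electron-density regions.
C6 — 4 σ bonds. Steric number 4, so sp3.
C7 carries 4 σ bonds, giving a steric number of 4, so it is sp3.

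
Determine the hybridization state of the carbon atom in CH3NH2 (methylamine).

The carbon atom is sp3: 4 σ bonds, 4 electron-density regions.

sp3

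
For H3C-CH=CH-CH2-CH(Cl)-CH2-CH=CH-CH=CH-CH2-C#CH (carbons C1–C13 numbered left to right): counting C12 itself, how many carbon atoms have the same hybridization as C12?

C12 is sp (two π bonds).
C1: sp3
C2: sp2
C3: sp2
C4: sp3
C5: sp3
C6: sp3
C7: sp2
C8: sp2
C9: sp2
C10: sp2
C11: sp3
C12: sp ✓
C13: sp ✓
2 carbons are sp.

2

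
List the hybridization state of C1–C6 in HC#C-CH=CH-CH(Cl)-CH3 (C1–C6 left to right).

C1: 2 σ bonds, plus two π bonds; 2 regions of electron density → sp.
C2 (2 σ bonds, plus two π bonds) has steric number 2: sp.
C3 carries 3 σ bonds, plus one π bond, giving a steric number of 3, so it is sp2.
C4 carries 3 σ bonds, plus one π bond, giving a steric number of 3, so it is sp2.
C5: 4 σ bonds; 4 regions of electron density → sp3.
C6 has 4 σ bonds: steric number 4 → sp3.

C1 sp, C2 sp, C3 sp2, C4 sp2, C5 sp3, C6 sp3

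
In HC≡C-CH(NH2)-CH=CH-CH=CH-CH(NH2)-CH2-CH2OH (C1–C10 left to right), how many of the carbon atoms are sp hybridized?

2

C1: sp ✓
C2: sp ✓
C3: sp3
C4: sp2
C5: sp2
C6: sp2
C7: sp2
C8: sp3
C9: sp3
C10: sp3
C1, C2 → 2 sp carbons.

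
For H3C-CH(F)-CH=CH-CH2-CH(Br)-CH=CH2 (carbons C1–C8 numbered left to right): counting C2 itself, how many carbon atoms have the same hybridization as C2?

C2 is sp3 (only σ bonds).
C1: sp3 ✓
C2: sp3 ✓
C3: sp2
C4: sp2
C5: sp3 ✓
C6: sp3 ✓
C7: sp2
C8: sp2
4 carbons are sp3.

4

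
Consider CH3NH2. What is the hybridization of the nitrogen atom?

sp3

Three σ bonds + one lone pair = steric number 4 → sp3.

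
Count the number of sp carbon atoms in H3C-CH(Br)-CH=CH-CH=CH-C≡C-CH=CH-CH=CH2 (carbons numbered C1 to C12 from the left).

C1: sp3
C2: sp3
C3: sp2
C4: sp2
C5: sp2
C6: sp2
C7: sp ✓
C8: sp ✓
C9: sp2
C10: sp2
C11: sp2
C12: sp2
C7, C8 → 2 sp carbons.

2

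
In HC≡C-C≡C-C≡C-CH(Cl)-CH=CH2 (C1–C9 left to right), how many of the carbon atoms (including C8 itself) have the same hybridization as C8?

C8 is sp2 (one π bond).
C1: sp
C2: sp
C3: sp
C4: sp
C5: sp
C6: sp
C7: sp3
C8: sp2 ✓
C9: sp2 ✓
2 carbons are sp2.

2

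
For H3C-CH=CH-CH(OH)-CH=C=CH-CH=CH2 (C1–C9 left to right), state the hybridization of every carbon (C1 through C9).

C1 is sp3: 4 σ bonds, 4 electron-density regions.
C2 carries 3 σ bonds, plus one π bond, giving a steric number of 3, so it is sp2.
C3: 3 σ bonds, plus one π bond; 3 regions of electron density → sp2.
C4: 4 σ bonds — 4 electron domains, sp3.
C5: 3 σ bonds, plus one π bond — 3 electron domains, sp2.
C6 carries 2 σ bonds, plus two π bonds, giving a steric number of 2, so it is sp.
C7 is sp2: 3 σ bonds, plus one π bond, 3 electron-density regions.
C8 carries 3 σ bonds, plus one π bond, giving a steric number of 3, so it is sp2.
C9 — 3 σ bonds, plus one π bond. Steric number 3, so sp2.

C1 sp3, C2 sp2, C3 sp2, C4 sp3, C5 sp2, C6 sp, C7 sp2, C8 sp2, C9 sp2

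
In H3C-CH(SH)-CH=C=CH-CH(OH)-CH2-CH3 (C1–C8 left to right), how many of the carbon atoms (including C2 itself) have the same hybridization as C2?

5

C2 is sp3 (only σ bonds).
C1: sp3 ✓
C2: sp3 ✓
C3: sp2
C4: sp
C5: sp2
C6: sp3 ✓
C7: sp3 ✓
C8: sp3 ✓
5 carbons are sp3.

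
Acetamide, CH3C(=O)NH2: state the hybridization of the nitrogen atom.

sp^2

The nitrogen lone pair is delocalised into the carbonyl π system (amide resonance), so N is planar sp2 rather than the sp3 a naive steric count of 4 would suggest.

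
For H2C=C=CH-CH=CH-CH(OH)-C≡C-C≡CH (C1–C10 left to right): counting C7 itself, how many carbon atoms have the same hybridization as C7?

5

C7 is sp (two π bonds).
C1: sp2
C2: sp ✓
C3: sp2
C4: sp2
C5: sp2
C6: sp3
C7: sp ✓
C8: sp ✓
C9: sp ✓
C10: sp ✓
5 carbons are sp.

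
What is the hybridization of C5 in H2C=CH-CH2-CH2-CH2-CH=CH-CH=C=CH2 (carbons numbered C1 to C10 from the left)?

sp³

C5 carries 4 σ bonds, giving a steric number of 4, so it is sp3.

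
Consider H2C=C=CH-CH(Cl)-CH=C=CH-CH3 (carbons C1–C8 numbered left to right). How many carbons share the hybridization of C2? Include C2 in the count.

2

C2 is sp (two π bonds).
C1: sp2
C2: sp ✓
C3: sp2
C4: sp3
C5: sp2
C6: sp ✓
C7: sp2
C8: sp3
2 carbons are sp.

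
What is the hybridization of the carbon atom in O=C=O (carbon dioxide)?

Two σ bonds, two π bonds → steric number 2 → sp.

sp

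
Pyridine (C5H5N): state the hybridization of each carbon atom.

sp2

Each carbon atom carries 3 σ bonds, plus one π bond, giving a steric number of 3, so it is sp2.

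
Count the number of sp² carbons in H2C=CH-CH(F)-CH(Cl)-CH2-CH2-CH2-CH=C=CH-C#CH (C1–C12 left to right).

C1: sp2 ✓
C2: sp2 ✓
C3: sp3
C4: sp3
C5: sp3
C6: sp3
C7: sp3
C8: sp2 ✓
C9: sp
C10: sp2 ✓
C11: sp
C12: sp
C1, C2, C8, C10 → 4 sp2 carbons.

4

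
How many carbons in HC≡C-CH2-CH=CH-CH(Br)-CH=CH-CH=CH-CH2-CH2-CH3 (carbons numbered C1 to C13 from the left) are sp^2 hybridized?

C1: sp
C2: sp
C3: sp3
C4: sp2 ✓
C5: sp2 ✓
C6: sp3
C7: sp2 ✓
C8: sp2 ✓
C9: sp2 ✓
C10: sp2 ✓
C11: sp3
C12: sp3
C13: sp3
C4, C5, C7, C8, C9, C10 → 6 sp2 carbons.

6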